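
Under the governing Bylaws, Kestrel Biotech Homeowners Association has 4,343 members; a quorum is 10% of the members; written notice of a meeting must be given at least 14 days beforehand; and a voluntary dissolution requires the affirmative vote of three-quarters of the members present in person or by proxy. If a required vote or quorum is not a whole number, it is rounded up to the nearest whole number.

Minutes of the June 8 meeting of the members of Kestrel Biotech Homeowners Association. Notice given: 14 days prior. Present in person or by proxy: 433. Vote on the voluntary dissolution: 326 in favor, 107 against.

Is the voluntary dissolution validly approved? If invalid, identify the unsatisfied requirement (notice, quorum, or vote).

Invalid — quorum requirement not satisfied.

Notice: 14 days given; 14 required. Satisfied.
Quorum: 10% of 4,343 = 434.30, rounded up to 435; 433 present. Not satisfied.
Vote: requires three-fourths of those present (433); 3/4 of 433 = 324.75, rounded up to 325, so 325 needed; 326 in favor. Satisfied.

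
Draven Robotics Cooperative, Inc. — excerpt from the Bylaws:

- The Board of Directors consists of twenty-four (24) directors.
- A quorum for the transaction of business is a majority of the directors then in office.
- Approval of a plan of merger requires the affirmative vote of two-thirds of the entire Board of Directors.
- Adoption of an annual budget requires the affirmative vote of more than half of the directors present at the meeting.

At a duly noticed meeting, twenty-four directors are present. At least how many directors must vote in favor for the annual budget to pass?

The annual budget requires a majority of the directors present (24).
A majority of 24 is 13.

13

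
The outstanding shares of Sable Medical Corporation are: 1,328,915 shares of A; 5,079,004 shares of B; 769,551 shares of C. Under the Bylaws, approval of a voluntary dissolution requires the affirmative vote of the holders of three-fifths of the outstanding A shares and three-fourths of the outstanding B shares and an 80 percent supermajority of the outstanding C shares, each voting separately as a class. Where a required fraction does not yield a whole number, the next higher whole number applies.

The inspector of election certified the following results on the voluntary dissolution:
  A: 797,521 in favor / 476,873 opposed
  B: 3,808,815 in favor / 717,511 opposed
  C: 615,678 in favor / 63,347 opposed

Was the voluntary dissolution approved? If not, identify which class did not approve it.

Not approved — the B shares did not give the required vote.

A: 3/5 of 1328915 = 797349; 797,349 required, 797,521 in favor — approved.
B: 3/4 of 5079004 = 3809253; 3,809,253 required, 3,808,815 in favor — not approved.
C: 4/5 of 769551 = 615640.80, rounded up to 615641; 615,641 required, 615,678 in favor — approved.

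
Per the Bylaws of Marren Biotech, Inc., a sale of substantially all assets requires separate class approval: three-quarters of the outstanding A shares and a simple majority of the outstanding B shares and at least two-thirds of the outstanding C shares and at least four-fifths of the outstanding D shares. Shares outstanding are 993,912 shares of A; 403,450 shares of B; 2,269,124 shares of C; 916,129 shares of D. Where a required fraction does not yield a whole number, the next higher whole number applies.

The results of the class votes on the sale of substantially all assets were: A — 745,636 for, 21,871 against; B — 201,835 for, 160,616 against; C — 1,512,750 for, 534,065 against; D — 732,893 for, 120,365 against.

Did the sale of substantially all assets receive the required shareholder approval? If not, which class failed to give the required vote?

Not approved — the D shares did not give the required vote.

A: 3/4 of 993912 = 745434; 745,434 required, 745,636 in favor — approved.
B: a majority of 403450 is 201726; 201,726 required, 201,835 in favor — approved.
C: 2/3 of 2269124 = 1512749.33, rounded up to 1512750; 1,512,750 required, 1,512,750 in favor — approved.
D: 4/5 of 916129 = 732903.20, rounded up to 732904; 732,904 required, 732,893 in favor — not approved.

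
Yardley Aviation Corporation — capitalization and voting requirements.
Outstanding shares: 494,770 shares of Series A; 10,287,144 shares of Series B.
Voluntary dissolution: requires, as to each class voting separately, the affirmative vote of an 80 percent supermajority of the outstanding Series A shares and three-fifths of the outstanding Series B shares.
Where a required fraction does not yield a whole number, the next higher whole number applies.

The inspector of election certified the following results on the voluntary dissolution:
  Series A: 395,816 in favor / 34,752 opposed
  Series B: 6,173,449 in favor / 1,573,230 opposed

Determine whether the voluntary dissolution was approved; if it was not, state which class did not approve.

Approved — every class gave the required vote.

Series A: 4/5 of 494770 = 395816; 395,816 required, 395,816 in favor — approved.
Series B: 3/5 of 10287144 = 6172286.40, rounded up to 6172287; 6,172,287 required, 6,173,449 in favor — approved.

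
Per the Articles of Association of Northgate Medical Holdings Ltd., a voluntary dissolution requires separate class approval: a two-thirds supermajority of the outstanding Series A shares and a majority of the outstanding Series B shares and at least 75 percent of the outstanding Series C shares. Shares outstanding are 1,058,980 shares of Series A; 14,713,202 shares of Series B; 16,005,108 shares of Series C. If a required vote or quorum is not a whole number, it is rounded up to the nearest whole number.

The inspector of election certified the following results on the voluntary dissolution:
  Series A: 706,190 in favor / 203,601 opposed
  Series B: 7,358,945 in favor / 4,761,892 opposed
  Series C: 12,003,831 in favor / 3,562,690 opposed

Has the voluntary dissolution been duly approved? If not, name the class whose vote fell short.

Series A: 2/3 of 1058980 = 705986.67, rounded up to 705987; 705,987 required, 706,190 in favor — approved.
Series B: a majority of 14713202 is 7356602; 7,356,602 required, 7,358,945 in favor — approved.
Series C: 3/4 of 16005108 = 12003831; 12,003,831 required, 12,003,831 in favor — approved.

Approved — every class gave the required vote.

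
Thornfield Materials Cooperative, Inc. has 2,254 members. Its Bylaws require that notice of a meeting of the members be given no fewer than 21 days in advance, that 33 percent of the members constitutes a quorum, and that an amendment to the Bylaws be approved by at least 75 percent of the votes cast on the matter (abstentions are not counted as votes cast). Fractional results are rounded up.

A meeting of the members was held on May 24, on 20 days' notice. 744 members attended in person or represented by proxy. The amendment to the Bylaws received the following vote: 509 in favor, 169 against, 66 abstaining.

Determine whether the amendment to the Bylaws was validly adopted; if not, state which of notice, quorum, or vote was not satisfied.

Notice: 20 days given; 21 required. Not satisfied.
Quorum: 33% of 2,254 = 743.82, rounded up to 744; 744 present. Satisfied.
Vote: requires three-fourths of the votes cast (744 − 66 abstaining = 678); 3/4 of 678 = 508.50, rounded up to 509, so 509 needed; 509 in favor. Satisfied.

Invalid — notice requirement not satisfied.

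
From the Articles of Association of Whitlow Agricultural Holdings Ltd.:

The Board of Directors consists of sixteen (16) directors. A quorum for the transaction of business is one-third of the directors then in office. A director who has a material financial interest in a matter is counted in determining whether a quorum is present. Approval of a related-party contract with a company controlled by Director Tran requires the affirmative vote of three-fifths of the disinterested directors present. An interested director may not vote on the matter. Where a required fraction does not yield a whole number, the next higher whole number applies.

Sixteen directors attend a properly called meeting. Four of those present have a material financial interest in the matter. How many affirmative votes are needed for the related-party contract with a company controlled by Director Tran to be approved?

The related-party contract with a company controlled by Director Tran requires three-fifths of the disinterested directors present (16 − 4 = 12).
3/5 of 12 = 7.20, rounded up to 8.

8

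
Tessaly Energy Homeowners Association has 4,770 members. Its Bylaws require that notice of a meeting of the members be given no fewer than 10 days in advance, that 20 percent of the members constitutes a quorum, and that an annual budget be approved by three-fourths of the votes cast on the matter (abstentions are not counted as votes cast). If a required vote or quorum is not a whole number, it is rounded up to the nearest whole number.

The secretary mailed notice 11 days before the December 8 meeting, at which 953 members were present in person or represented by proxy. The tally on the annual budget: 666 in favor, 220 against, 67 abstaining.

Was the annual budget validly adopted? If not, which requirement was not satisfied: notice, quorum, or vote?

Notice: 11 days given; 10 required. Satisfied.
Quorum: 20% of 4,770 = 954; 953 present. Not satisfied.
Vote: requires three-fourths of the votes cast (953 − 67 abstaining = 886); 3/4 of 886 = 664.50, rounded up to 665, so 665 needed; 666 in favor. Satisfied.

Invalid — quorum requirement not satisfied.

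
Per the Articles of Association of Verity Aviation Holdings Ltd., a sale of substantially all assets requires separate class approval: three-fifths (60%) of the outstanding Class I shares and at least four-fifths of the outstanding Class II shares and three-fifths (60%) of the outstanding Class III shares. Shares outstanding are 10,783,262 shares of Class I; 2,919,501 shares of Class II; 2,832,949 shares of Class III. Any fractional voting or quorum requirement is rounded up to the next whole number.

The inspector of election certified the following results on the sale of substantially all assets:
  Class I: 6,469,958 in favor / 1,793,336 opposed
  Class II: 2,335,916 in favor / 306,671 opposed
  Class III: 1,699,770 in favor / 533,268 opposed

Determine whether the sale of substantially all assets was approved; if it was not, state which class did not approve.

Class I: 3/5 of 10783262 = 6469957.20, rounded up to 6469958; 6,469,958 required, 6,469,958 in favor — approved.
Class II: 4/5 of 2919501 = 2335600.80, rounded up to 2335601; 2,335,601 required, 2,335,916 in favor — approved.
Class III: 3/5 of 2832949 = 1699769.40, rounded up to 1699770; 1,699,770 required, 1,699,770 in favor — approved.

Approved — every class gave the required vote.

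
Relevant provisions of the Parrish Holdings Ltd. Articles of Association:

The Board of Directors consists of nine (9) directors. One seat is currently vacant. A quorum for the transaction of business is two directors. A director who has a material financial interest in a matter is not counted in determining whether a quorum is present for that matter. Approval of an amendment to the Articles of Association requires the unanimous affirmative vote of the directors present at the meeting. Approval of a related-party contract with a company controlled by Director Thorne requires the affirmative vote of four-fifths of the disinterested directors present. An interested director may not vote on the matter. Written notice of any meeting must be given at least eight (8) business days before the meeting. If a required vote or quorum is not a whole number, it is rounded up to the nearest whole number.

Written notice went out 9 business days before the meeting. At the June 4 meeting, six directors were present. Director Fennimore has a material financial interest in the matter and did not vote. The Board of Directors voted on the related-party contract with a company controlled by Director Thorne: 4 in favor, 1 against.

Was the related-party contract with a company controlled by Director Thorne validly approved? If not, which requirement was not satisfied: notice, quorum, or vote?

Notice: 9 business days given; 8 required (9 ≥ 8). Satisfied.
Quorum: 6 present, but the 1 interested director does not count, leaving 5. Quorum is 2. Satisfied.
Vote: the related-party contract with a company controlled by Director Thorne requires four-fifths of the disinterested directors present (6 − 1 = 5). 4/5 of 5 = 4, so 4 affirmative votes are needed; 4 voted in favor. Satisfied.

Valid — all requirements satisfied.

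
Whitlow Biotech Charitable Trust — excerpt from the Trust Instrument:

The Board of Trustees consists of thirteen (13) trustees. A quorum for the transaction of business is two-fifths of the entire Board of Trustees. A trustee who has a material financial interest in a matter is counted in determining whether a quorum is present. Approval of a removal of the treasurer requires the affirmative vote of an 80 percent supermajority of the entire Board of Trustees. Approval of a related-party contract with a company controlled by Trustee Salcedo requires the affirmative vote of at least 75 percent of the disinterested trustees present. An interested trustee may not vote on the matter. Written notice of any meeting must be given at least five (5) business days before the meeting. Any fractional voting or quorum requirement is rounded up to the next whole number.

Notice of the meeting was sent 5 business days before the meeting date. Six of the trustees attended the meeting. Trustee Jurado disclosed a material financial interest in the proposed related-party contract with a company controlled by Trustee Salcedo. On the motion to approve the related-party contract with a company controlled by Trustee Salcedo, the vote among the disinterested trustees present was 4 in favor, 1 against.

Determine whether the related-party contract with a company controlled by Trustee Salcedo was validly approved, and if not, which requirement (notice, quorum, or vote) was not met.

Valid — all requirements satisfied.

Notice: 5 business days given; 5 required (5 ≥ 5). Satisfied.
Quorum: 6 present (interested trustees count toward quorum); quorum is 6. Satisfied.
Vote: the related-party contract with a company controlled by Trustee Salcedo requires three-fourths of the disinterested trustees present (6 − 1 = 5). 3/4 of 5 = 3.75, rounded up to 4, so 4 affirmative votes are needed; 4 voted in favor. Satisfied.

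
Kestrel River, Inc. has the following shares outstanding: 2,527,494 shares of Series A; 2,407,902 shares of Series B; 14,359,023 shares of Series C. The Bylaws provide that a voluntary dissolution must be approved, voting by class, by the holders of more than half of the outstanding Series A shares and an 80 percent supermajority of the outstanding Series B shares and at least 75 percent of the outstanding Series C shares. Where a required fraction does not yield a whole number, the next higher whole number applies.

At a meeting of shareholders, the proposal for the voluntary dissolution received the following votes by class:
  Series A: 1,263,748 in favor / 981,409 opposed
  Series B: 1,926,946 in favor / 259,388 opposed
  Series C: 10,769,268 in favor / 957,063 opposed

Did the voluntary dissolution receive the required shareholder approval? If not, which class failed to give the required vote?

Series A: a majority of 2527494 is 1263748; 1,263,748 required, 1,263,748 in favor — approved.
Series B: 4/5 of 2407902 = 1926321.60, rounded up to 1926322; 1,926,322 required, 1,926,946 in favor — approved.
Series C: 3/4 of 14359023 = 10769267.25, rounded up to 10769268; 10,769,268 required, 10,769,268 in favor — approved.

Approved — every class gave the required vote.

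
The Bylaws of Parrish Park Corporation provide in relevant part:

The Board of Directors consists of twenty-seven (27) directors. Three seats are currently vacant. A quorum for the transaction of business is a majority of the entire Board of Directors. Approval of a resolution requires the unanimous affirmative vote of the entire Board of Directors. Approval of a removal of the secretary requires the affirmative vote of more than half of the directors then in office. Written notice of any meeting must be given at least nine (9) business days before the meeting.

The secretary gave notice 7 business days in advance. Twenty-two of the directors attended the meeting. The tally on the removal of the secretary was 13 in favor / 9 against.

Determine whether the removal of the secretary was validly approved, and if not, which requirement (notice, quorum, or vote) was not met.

Notice: 7 business days given; 9 required (7 < 9). Not satisfied.
Quorum: 22 present; quorum is 14. Satisfied.
Vote: the removal of the secretary requires a majority of the directors then in office (24). A majority of 24 is 13, so 13 affirmative votes are needed; 13 voted in favor. Satisfied.

Invalid — notice requirement not satisfied.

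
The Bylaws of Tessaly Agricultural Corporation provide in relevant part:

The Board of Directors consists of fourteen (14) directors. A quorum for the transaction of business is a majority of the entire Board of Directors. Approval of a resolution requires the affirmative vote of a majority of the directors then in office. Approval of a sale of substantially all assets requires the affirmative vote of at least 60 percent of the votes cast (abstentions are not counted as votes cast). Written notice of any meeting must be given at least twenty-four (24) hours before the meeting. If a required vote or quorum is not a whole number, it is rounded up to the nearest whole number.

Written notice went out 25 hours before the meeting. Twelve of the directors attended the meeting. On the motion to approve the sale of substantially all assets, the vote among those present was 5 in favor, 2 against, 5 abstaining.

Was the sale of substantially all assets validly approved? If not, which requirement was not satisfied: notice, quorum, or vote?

Valid — all requirements satisfied.

Notice: 25 hours given; 24 required (25 ≥ 24). Satisfied.
Quorum: 12 present; quorum is 8. Satisfied.
Vote: the sale of substantially all assets requires three-fifths of the votes cast (12 present − 5 abstaining = 7). 3/5 of 7 = 4.20, rounded up to 5, so 5 affirmative votes are needed; 5 voted in favor. Satisfied.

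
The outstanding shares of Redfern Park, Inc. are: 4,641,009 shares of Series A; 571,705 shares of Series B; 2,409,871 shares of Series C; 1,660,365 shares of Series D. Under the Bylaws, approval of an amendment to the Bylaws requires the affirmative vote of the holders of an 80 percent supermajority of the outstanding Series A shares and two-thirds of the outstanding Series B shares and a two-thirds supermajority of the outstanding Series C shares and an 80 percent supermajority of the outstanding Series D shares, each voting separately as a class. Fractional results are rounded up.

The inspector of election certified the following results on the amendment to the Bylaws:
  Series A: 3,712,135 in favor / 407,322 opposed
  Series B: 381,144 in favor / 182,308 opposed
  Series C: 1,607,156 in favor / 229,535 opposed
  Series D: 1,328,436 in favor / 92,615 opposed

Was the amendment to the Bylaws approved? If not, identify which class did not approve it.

Not approved — the Series A shares did not give the required vote.

Series A: 4/5 of 4641009 = 3712807.20, rounded up to 3712808; 3,712,808 required, 3,712,135 in favor — not approved.
Series B: 2/3 of 571705 = 381136.67, rounded up to 381137; 381,137 required, 381,144 in favor — approved.
Series C: 2/3 of 2409871 = 1606580.67, rounded up to 1606581; 1,606,581 required, 1,607,156 in favor — approved.
Series D: 4/5 of 1660365 = 1328292; 1,328,292 required, 1,328,436 in favor — approved.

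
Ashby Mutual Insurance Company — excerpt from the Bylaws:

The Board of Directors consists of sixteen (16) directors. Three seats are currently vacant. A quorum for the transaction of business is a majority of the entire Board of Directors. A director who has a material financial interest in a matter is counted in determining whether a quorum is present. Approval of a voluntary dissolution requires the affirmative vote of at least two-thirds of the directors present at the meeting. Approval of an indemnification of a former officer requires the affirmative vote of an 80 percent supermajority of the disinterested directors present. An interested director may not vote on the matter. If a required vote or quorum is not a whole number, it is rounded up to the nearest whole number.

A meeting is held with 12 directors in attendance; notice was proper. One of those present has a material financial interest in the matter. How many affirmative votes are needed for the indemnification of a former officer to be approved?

The indemnification of a former officer requires four-fifths of the disinterested directors present (12 − 1 = 11).
4/5 of 11 = 8.80, rounded up to 9.

9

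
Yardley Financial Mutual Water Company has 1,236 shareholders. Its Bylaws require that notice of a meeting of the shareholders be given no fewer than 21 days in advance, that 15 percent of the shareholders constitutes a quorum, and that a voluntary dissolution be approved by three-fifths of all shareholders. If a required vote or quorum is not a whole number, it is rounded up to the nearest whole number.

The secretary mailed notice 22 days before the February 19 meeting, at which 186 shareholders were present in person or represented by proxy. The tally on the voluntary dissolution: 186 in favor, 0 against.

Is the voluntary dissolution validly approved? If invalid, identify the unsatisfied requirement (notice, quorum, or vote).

Invalid — vote requirement not satisfied.

Notice: 22 days given; 21 required. Satisfied.
Quorum: 15% of 1,236 = 185.40, rounded up to 186; 186 present. Satisfied.
Vote: requires three-fifths of all shareholders (1,236); 3/5 of 1236 = 741.60, rounded up to 742, so 742 needed; 186 in favor. Not satisfied.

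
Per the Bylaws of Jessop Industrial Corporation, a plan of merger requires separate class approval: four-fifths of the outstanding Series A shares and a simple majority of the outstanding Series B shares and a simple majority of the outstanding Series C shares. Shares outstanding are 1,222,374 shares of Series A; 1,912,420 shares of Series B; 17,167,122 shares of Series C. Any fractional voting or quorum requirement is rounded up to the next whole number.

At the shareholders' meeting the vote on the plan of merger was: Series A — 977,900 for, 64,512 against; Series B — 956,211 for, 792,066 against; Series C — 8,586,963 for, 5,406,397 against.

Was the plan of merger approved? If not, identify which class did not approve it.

Series A: 4/5 of 1222374 = 977899.20, rounded up to 977900; 977,900 required, 977,900 in favor — approved.
Series B: a majority of 1912420 is 956211; 956,211 required, 956,211 in favor — approved.
Series C: a majority of 17167122 is 8583562; 8,583,562 required, 8,586,963 in favor — approved.

Approved — every class gave the required vote.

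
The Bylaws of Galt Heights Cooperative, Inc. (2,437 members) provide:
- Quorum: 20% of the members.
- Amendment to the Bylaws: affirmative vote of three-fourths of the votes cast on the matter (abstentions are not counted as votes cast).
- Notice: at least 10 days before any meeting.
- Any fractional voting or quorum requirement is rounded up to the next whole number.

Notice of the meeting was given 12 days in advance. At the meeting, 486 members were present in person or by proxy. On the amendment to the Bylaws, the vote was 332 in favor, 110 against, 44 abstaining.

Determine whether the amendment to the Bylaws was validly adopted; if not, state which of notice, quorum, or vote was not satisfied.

Invalid — quorum requirement not satisfied.

Notice: 12 days given; 10 required. Satisfied.
Quorum: 20% of 2,437 = 487.40, rounded up to 488; 486 present. Not satisfied.
Vote: requires three-fourths of the votes cast (486 − 44 abstaining = 442); 3/4 of 442 = 331.50, rounded up to 332, so 332 needed; 332 in favor. Satisfied.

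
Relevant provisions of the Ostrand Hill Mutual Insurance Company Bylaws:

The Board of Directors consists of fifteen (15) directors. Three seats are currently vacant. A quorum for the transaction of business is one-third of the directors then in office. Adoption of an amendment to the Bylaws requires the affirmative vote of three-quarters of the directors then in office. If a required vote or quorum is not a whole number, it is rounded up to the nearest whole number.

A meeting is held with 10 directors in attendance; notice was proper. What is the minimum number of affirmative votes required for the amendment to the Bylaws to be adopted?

9

The amendment to the Bylaws requires three-fourths of the directors then in office (12).
3/4 of 12 = 9.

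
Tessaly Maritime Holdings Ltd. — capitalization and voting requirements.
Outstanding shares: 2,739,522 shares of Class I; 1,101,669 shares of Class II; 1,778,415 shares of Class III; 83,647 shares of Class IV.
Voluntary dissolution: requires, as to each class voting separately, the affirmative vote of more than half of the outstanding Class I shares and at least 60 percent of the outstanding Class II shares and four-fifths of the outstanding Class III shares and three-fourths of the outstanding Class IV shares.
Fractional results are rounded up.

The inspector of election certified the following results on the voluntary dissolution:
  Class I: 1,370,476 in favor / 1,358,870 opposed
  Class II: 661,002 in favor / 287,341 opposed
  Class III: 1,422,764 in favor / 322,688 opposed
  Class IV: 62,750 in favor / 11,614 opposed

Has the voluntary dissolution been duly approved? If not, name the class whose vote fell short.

Approved — every class gave the required vote.

Class I: a majority of 2739522 is 1369762; 1,369,762 required, 1,370,476 in favor — approved.
Class II: 3/5 of 1101669 = 661001.40, rounded up to 661002; 661,002 required, 661,002 in favor — approved.
Class III: 4/5 of 1778415 = 1422732; 1,422,732 required, 1,422,764 in favor — approved.
Class IV: 3/4 of 83647 = 62735.25, rounded up to 62736; 62,736 required, 62,750 in favor — approved.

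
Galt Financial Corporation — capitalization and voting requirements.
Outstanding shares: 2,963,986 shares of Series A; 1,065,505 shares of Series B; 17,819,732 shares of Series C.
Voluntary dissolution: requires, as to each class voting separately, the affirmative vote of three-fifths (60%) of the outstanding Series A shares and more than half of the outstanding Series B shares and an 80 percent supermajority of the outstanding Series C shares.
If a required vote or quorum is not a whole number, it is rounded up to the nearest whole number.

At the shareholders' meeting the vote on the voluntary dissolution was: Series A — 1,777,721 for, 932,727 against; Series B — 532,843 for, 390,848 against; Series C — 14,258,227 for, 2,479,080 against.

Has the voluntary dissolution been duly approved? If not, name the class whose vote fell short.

Series A: 3/5 of 2963986 = 1778391.60, rounded up to 1778392; 1,778,392 required, 1,777,721 in favor — not approved.
Series B: a majority of 1065505 is 532753; 532,753 required, 532,843 in favor — approved.
Series C: 4/5 of 17819732 = 14255785.60, rounded up to 14255786; 14,255,786 required, 14,258,227 in favor — approved.

Not approved — the Series A shares did not give the required vote.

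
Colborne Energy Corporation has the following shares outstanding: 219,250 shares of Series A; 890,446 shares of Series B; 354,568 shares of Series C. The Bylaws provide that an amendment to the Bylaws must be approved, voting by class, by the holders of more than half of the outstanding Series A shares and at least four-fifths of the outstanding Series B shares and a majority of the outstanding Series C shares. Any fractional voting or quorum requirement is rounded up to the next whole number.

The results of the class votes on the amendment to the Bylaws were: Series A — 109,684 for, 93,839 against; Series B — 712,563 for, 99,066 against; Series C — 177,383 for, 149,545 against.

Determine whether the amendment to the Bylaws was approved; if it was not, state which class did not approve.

Approved — every class gave the required vote.

Series A: a majority of 219250 is 109626; 109,626 required, 109,684 in favor — approved.
Series B: 4/5 of 890446 = 712356.80, rounded up to 712357; 712,357 required, 712,563 in favor — approved.
Series C: a majority of 354568 is 177285; 177,285 required, 177,383 in favor — approved.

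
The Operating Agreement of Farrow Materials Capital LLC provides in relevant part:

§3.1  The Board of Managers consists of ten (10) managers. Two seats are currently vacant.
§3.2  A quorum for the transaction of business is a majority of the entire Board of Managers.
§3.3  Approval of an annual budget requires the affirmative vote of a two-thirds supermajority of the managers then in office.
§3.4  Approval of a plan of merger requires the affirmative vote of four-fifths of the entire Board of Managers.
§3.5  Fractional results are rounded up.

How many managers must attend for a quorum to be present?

A majority of 10 is 6.

6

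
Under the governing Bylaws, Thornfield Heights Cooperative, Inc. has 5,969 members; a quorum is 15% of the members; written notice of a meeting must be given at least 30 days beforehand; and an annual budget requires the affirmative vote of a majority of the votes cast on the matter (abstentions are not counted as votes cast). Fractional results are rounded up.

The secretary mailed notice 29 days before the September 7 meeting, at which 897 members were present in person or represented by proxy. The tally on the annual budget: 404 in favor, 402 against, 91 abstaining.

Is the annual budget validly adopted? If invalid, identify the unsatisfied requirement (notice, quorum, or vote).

Invalid — notice requirement not satisfied.

Notice: 29 days given; 30 required. Not satisfied.
Quorum: 15% of 5,969 = 895.35, rounded up to 896; 897 present. Satisfied.
Vote: requires a majority of the votes cast (897 − 91 abstaining = 806); a majority of 806 is 404, so 404 needed; 404 in favor. Satisfied.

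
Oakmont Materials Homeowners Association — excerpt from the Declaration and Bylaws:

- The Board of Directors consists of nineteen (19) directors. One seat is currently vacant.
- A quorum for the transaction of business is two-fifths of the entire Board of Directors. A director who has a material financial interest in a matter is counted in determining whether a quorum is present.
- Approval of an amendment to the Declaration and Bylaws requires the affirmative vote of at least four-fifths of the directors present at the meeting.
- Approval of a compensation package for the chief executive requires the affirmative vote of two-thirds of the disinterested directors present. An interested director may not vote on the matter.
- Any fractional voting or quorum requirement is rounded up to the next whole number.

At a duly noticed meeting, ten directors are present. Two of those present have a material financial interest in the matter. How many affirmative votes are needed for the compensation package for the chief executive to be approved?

6

The compensation package for the chief executive requires two-thirds of the disinterested directors present (10 − 2 = 8).
2/3 of 8 = 5.33, rounded up to 6.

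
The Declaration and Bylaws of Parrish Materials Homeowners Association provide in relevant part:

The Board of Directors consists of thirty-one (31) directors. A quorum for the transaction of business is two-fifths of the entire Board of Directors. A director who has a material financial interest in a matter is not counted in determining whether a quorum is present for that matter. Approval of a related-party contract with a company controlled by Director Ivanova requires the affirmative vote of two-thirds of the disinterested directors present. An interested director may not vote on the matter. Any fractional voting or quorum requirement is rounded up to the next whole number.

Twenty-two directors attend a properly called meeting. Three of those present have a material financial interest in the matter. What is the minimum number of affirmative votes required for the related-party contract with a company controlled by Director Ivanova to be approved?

The related-party contract with a company controlled by Director Ivanova requires two-thirds of the disinterested directors present (22 − 3 = 19).
2/3 of 19 = 12.67, rounded up to 13.

13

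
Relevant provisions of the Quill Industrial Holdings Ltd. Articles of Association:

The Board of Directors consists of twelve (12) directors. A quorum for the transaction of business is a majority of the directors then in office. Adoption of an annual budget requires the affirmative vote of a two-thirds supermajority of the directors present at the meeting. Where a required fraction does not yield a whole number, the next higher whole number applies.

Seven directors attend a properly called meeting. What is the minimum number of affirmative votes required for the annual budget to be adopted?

The annual budget requires two-thirds of the directors present (7).
2/3 of 7 = 4.67, rounded up to 5.

5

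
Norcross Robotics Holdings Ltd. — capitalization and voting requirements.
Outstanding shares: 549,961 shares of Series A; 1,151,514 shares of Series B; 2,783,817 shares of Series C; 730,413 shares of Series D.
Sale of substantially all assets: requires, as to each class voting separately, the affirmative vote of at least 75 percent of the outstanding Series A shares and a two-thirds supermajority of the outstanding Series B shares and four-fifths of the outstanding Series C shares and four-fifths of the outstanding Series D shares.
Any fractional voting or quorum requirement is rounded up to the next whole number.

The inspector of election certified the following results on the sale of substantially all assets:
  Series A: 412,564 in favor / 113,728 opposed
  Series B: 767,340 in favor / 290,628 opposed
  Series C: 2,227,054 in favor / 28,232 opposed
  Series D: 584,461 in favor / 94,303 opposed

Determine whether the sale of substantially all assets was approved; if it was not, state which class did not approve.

Not approved — the Series B shares did not give the required vote.

Series A: 3/4 of 549961 = 412470.75, rounded up to 412471; 412,471 required, 412,564 in favor — approved.
Series B: 2/3 of 1151514 = 767676; 767,676 required, 767,340 in favor — not approved.
Series C: 4/5 of 2783817 = 2227053.60, rounded up to 2227054; 2,227,054 required, 2,227,054 in favor — approved.
Series D: 4/5 of 730413 = 584330.40, rounded up to 584331; 584,331 required, 584,461 in favor — approved.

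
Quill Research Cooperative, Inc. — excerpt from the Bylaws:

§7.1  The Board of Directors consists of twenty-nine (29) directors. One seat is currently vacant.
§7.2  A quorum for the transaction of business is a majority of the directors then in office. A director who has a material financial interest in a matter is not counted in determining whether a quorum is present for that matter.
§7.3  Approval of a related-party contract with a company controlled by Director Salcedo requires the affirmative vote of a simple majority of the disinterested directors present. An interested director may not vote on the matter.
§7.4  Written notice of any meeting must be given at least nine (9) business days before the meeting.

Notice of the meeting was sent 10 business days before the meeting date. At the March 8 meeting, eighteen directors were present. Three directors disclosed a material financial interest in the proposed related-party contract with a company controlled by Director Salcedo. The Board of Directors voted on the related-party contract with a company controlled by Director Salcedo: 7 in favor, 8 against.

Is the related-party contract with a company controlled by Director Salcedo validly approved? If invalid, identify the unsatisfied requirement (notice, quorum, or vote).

Notice: 10 business days given; 9 required (10 ≥ 9). Satisfied.
Quorum: 18 present, but the 3 interested directors do not count, leaving 15. Quorum is 15. Satisfied.
Vote: the related-party contract with a company controlled by Director Salcedo requires a majority of the disinterested directors present (18 − 3 = 15). A majority of 15 is 8, so 8 affirmative votes are needed; 7 voted in favor. Not satisfied.

Invalid — vote requirement not satisfied.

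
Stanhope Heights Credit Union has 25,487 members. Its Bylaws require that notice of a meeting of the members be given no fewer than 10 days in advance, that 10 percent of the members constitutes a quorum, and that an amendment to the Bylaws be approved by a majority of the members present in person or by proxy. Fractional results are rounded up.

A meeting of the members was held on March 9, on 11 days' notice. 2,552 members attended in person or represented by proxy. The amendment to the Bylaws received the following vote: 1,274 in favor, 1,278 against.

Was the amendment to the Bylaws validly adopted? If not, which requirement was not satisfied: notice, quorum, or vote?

Notice: 11 days given; 10 required. Satisfied.
Quorum: 10% of 25,487 = 2,548.70, rounded up to 2,549; 2,552 present. Satisfied.
Vote: requires a majority of those present (2,552); a majority of 2552 is 1277, so 1,277 needed; 1,274 in favor. Not satisfied.

Invalid — vote requirement not satisfied.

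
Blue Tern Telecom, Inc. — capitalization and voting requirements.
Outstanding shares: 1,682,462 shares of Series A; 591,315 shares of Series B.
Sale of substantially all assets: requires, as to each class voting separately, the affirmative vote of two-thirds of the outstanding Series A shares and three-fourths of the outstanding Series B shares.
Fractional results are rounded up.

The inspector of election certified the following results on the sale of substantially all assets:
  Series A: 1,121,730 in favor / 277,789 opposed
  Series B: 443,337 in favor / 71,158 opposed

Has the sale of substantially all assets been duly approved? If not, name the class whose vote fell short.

Not approved — the Series B shares did not give the required vote.

Series A: 2/3 of 1682462 = 1121641.33, rounded up to 1121642; 1,121,642 required, 1,121,730 in favor — approved.
Series B: 3/4 of 591315 = 443486.25, rounded up to 443487; 443,487 required, 443,337 in favor — not approved.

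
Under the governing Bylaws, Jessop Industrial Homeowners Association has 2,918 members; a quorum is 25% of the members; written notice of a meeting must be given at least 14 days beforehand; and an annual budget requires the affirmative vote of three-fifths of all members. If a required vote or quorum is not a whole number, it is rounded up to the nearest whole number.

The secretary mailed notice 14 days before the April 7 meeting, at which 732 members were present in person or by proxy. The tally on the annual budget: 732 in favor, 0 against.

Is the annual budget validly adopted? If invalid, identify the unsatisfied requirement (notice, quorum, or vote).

Notice: 14 days given; 14 required. Satisfied.
Quorum: 25% of 2,918 = 729.50, rounded up to 730; 732 present. Satisfied.
Vote: requires three-fifths of all members (2,918); 3/5 of 2918 = 1750.80, rounded up to 1751, so 1,751 needed; 732 in favor. Not satisfied.

Invalid — vote requirement not satisfied.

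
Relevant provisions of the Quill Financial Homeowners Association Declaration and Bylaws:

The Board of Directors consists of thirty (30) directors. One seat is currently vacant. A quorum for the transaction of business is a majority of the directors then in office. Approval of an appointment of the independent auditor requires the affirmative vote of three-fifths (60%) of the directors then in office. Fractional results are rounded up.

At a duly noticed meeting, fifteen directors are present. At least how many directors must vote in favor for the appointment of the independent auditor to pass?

18

The appointment of the independent auditor requires three-fifths of the directors then in office (29).
3/5 of 29 = 17.40, rounded up to 18.
(Only 15 can vote, so the appointment of the independent auditor cannot pass at this meeting, but the required vote is still 18.)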